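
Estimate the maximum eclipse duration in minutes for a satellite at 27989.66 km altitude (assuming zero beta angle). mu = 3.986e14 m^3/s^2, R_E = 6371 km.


r = 34360.6600 km
T = 1056.4580 min
Eclipse fraction = arcsin(R_E/r)/pi = arcsin(6371.0000/34360.6600)/pi
= arcsin(0.1854155)/pi = 0.05936311
Eclipse duration = 0.05936311 * 1056.4580 = 62.7146 min

62.7146 minutes


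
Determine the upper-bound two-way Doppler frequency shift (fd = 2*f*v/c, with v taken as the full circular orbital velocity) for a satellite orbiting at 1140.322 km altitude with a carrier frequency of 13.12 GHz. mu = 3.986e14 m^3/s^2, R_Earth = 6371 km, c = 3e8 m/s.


r = 7.511322e+06 m
v = sqrt(mu/r) = 7284.6796 m/s (worst-case radial velocity)
f = 13.12 GHz = 1.312e+10 Hz
fd = 2*f*v/c = 2*1.312e+10*7284.6796/3.0e+08
fd = 637166.6455 Hz

637166.6455 Hz


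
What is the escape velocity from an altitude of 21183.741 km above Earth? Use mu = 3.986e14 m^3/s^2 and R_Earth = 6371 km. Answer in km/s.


r = 6371.0 + 21183.741 = 27554.7410 km = 2.7554741e+07 m
v_esc = sqrt(2*mu/r) = sqrt(2*3.986e14 / 2.7554741e+07)
v_esc = 5378.8010 m/s = 5.3788 km/s

5.3788 km/s


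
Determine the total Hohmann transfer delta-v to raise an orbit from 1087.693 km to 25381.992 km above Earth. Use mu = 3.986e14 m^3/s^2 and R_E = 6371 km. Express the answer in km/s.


r1 = 7458.6930 km = 7.458693e+06 m
r2 = 31752.9920 km = 3.1752992e+07 m
dv1 = sqrt(mu/r1)*(sqrt(2*r2/(r1+r2)) - 1) = 1992.9613 m/s
dv2 = sqrt(mu/r2)*(1 - sqrt(2*r1/(r1+r2))) = 1357.7227 m/s
total dv = |dv1| + |dv2| = 1992.9613 + 1357.7227 = 3350.6840 m/s = 3.3507 km/s

3.3507 km/s


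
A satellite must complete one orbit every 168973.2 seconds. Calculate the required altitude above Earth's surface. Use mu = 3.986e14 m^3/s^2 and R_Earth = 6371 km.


T = 168973.2 s
r = (mu*T^2/(4*pi^2))^(1/3) = (3.986e14 * 168973.2^2 / (4*pi^2))^(1/3)
r = 6.6059874e+07 m = 66059.8736 km
alt = r - R_E = 66059.8736 - 6371 = 59688.8736 km

59688.8736 km


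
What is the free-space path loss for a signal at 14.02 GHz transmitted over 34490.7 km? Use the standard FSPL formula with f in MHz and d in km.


f = 14.02 GHz = 14020.0000 MHz
d = 34490.7 km
FSPL = 32.44 + 20*log10(14020.0000) + 20*log10(34490.7)
FSPL = 32.44 + 82.9350 + 90.7540
FSPL = 206.1290 dB

206.1290 dB


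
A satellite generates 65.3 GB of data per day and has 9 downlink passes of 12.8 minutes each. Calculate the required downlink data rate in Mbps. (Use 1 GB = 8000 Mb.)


total contact time = 9 * 12.8 * 60 = 6912.0000 s
data = 65.3 GB = 522400.0000 Mb
rate = 522400.0000 / 6912.0000 = 75.5787 Mbps

75.5787 Mbps


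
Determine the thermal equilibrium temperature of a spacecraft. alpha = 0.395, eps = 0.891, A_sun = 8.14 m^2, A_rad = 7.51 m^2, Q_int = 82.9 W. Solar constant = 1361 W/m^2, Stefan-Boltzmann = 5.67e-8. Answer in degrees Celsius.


Numerator = alpha*S*A_sun + Q_int = 0.395*1361*8.14 + 82.9 = 4458.9233 W
Denominator = eps*sigma*A_rad = 0.891*5.67e-8*7.51 = 3.7940295e-07 W/K^4
T^4 = 1.1752474e+10 K^4
T = 329.2550 K = 56.1050 C

56.1050 degrees Celsius


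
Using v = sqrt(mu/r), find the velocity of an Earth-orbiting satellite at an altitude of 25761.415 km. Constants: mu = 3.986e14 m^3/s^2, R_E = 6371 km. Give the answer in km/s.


r = R_E + alt = 6371.0 + 25761.415 = 32132.4150 km = 3.2132415e+07 m
v = sqrt(mu/r) = sqrt(3.986e14 / 3.2132415e+07) = 3522.0617 m/s = 3.5221 km/s

3.5221 km/s


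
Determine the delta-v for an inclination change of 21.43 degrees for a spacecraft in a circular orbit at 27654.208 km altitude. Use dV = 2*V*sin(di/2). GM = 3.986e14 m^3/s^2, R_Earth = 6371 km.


r = 34025.2080 km = 3.4025208e+07 m
V = sqrt(mu/r) = 3422.6954 m/s
di = 21.43 deg = 0.3740241 rad
dV = 2*V*sin(di/2) = 2*3422.6954*sin(0.187012)
dV = 1272.7215 m/s = 1.2727 km/s

1.2727 km/s


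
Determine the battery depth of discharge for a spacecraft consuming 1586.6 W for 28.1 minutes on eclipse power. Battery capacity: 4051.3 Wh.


E_used = P * t / 60 = 1586.6 * 28.1 / 60 = 743.0577 Wh
DOD = E_used / E_total * 100 = 743.0577 / 4051.3 * 100
DOD = 18.3412 %

18.3412 %


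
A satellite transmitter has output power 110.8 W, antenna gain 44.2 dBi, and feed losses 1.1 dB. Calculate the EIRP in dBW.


Pt = 110.8 W = 20.4454 dBW
EIRP = Pt_dBW + Gt - losses = 20.4454 + 44.2 - 1.1 = 63.5454 dBW

63.5454 dBW


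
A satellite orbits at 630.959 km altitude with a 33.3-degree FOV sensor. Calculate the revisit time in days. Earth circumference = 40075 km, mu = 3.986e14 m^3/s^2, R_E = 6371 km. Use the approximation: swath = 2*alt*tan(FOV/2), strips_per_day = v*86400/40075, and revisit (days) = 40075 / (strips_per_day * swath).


swath = 2*630.959*tan(0.2905973) = 377.3935 km
v = sqrt(mu/r) = 7544.9934 m/s = 7.5450 km/s
strips/day = v*86400/40075 = 7.5450*86400/40075 = 16.2667
coverage/day = strips * swath = 16.2667 * 377.3935 = 6138.9416 km
revisit = 40075 / 6138.9416 = 6.5280 days

6.5280 days


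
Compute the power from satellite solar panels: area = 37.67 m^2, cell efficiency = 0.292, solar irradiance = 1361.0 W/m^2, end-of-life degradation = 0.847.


P = area * eta * S * degradation
P = 37.67 * 0.292 * 1361.0 * 0.847
P = 12680.0220 W

12680.0220 W


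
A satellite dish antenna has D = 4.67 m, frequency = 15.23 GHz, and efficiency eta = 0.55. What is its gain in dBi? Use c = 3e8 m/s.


lambda = c/f = 3e8 / 1.523e+10 = 0.01969796 m
G = eta*(pi*D/lambda)^2 = 0.55*(pi*4.67/0.01969796)^2
G = 305107.9285 (linear)
G = 10*log10(305107.9285) = 54.8445 dBi

54.8445 dBi


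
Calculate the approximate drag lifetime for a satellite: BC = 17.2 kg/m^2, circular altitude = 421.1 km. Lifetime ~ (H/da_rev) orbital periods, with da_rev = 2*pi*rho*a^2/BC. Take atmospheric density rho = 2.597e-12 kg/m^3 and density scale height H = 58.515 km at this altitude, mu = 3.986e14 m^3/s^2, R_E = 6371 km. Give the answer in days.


a = R_E + alt = 6792.1000 km = 6.7921e+06 m
da_rev = 2*pi*rho*a^2/BC = 2*pi*2.597e-12*(6.7921e+06)^2/17.2 = 43.765462 m per revolution
N = H/da_rev = 58515.0000 m / 43.765462 m = 1337.0132 revolutions
P = 2*pi*sqrt(a^3/mu) = 5570.7969 s
lifetime = N*P = 1337.0132 * 5570.7969 = 7.4482291e+06 s = 86.2064 days

86.2064 days


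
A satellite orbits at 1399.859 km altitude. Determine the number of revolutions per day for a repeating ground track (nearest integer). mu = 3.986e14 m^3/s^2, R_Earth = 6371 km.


r = 7.770859e+06 m
T = 2*pi*sqrt(r^3/mu) = 6817.3370 s = 113.6223 min
revs/day = 1440 / 113.6223 = 12.6736
Rounded: 13 revolutions per day

13 revolutions per day


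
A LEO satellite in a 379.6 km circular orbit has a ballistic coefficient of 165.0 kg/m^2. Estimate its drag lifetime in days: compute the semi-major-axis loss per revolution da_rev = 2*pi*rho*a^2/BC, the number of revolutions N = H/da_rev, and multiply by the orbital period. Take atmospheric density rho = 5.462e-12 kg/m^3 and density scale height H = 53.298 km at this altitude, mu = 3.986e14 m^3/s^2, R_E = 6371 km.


a = R_E + alt = 6750.6000 km = 6.7506e+06 m
da_rev = 2*pi*rho*a^2/BC = 2*pi*5.462e-12*(6.7506e+06)^2/165.0 = 9.478342 m per revolution
N = H/da_rev = 53298.0000 m / 9.478342 m = 5623.1354 revolutions
P = 2*pi*sqrt(a^3/mu) = 5519.8183 s
lifetime = N*P = 5623.1354 * 5519.8183 = 3.1038686e+07 s = 359.2440 days

359.2440 days


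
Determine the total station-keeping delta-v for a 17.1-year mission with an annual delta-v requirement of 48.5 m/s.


dV = rate * years = 48.5 * 17.1
dV = 829.3500 m/s

829.3500 m/s


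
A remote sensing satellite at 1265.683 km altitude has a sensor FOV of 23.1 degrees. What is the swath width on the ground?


FOV = 23.1 deg = 0.4031711 rad
swath = 2 * alt * tan(FOV/2) = 2 * 1265.683 * tan(0.2015855)
swath = 2 * 1265.683 * 0.2043612
swath = 517.3131 km

517.3131 km


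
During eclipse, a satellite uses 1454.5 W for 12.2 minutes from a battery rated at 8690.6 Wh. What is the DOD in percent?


E_used = P * t / 60 = 1454.5 * 12.2 / 60 = 295.7483 Wh
DOD = E_used / E_total * 100 = 295.7483 / 8690.6 * 100
DOD = 3.4031 %

3.4031 %


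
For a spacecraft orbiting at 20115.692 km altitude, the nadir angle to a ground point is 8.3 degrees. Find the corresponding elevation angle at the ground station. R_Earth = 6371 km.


r = R_E + alt = 26486.6920 km
Law of sines in the satellite / Earth-center / ground-point triangle:
  sin(nadir)/R_E = sin(90 + el)/r  =>  cos(el) = (r/R_E)*sin(nadir)
cos(el) = (26486.6920 / 6371.0000) * sin(8.3 deg) = 0.6001441
el = arccos(0.6001441) = 53.1198 deg
(Earth-central angle = 90 - nadir - el = 28.5802 deg)

53.1198 degrees


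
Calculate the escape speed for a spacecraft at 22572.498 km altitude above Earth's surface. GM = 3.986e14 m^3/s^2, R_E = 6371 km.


r = 6371.0 + 22572.498 = 28943.4980 km = 2.8943498e+07 m
v_esc = sqrt(2*mu/r) = sqrt(2*3.986e14 / 2.8943498e+07)
v_esc = 5248.1729 m/s = 5.2482 km/s

5.2482 km/s


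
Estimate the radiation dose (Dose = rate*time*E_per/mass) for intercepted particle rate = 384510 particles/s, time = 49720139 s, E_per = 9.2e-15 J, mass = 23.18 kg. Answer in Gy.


Total energy deposited = rate * time * E_per
  = 384510 * 49720139 * 9.2e-15 = 0.1758846 J
Dose = E_total / mass = 0.1758846 / 23.18
Dose = 0.007587774 Gy

0.0076 Gy


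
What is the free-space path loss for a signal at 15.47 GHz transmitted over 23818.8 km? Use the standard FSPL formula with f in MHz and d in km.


f = 15.47 GHz = 15470.0000 MHz
d = 23818.8 km
FSPL = 32.44 + 20*log10(15470.0000) + 20*log10(23818.8)
FSPL = 32.44 + 83.7898 + 87.5384
FSPL = 203.7682 dB

203.7682 dB


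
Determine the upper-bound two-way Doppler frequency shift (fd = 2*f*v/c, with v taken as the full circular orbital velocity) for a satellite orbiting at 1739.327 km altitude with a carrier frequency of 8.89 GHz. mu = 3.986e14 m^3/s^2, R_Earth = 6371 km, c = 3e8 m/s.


r = 8.110327e+06 m
v = sqrt(mu/r) = 7010.5076 m/s (worst-case radial velocity)
f = 8.89 GHz = 8.89e+09 Hz
fd = 2*f*v/c = 2*8.89e+09*7010.5076/3.0e+08
fd = 415489.4174 Hz

415489.4174 Hz


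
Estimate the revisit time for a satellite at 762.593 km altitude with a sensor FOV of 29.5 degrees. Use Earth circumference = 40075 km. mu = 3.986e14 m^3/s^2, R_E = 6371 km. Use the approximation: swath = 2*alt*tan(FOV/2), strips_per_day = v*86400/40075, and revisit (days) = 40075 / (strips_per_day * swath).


swath = 2*762.593*tan(0.2574361) = 401.5480 km
v = sqrt(mu/r) = 7475.0566 m/s = 7.4751 km/s
strips/day = v*86400/40075 = 7.4751*86400/40075 = 16.1159
coverage/day = strips * swath = 16.1159 * 401.5480 = 6471.3088 km
revisit = 40075 / 6471.3088 = 6.1927 days

6.1927 days


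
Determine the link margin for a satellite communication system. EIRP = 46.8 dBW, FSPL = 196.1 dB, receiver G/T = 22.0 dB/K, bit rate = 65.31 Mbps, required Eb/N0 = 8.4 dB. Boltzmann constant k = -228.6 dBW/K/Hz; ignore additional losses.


C/N0 = EIRP - FSPL + G/T - k = 46.8 - 196.1 + 22.0 - (-228.6)
C/N0 = 101.3000 dB-Hz
R_b = 65.31 Mbps = 6.531e+07 bps -> 10*log10(R_b) = 78.1498 dB-Hz
Eb/N0 = C/N0 - 10*log10(R_b) = 101.3000 - 78.1498 = 23.1502 dB
Margin = Eb/N0 - Eb/N0_req = 23.1502 - 8.4 = 14.7502 dB (link closes)

14.7502 dB


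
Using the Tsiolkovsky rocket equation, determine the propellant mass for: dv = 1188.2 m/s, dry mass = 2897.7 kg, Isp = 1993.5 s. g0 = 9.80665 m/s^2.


ve = Isp * g0 = 1993.5 * 9.80665 = 19549.556775 m/s
mass ratio = exp(dv/ve) = exp(1188.2/19549.556775) = 1.06266390
m_prop = m_dry * (mr - 1) = 2897.7 * (1.06266390 - 1)
m_prop = 181.5812 kg

181.5812 kg


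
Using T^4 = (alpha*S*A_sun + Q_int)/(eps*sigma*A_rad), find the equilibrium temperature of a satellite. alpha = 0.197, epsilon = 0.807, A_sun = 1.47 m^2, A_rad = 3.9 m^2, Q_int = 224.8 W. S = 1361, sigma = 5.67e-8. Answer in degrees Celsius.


Numerator = alpha*S*A_sun + Q_int = 0.197*1361*1.47 + 224.8 = 618.9320 W
Denominator = eps*sigma*A_rad = 0.807*5.67e-8*3.9 = 1.7845191e-07 W/K^4
T^4 = 3.4683405e+09 K^4
T = 242.6780 K = -30.4720 C

-30.4720 degrees Celsius


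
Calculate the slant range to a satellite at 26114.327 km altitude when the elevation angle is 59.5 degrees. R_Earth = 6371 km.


h = 26114.327 km, el = 59.5 deg
d = -R_E*sin(el) + sqrt((R_E*sin(el))^2 + 2*R_E*h + h^2)
d = -6371.0000*sin(1.0385) + sqrt((6371.0000*0.8616292)^2 + 2*6371.0000*26114.327 + 26114.327^2)
d = 26834.5575 km

26834.5575 km


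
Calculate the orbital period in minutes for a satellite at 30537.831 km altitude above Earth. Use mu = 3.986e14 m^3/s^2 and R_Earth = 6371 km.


r = 36908.8310 km = 3.6908831e+07 m
T = 2*pi*sqrt(r^3/mu) = 2*pi*sqrt(5.0279491e+22 / 3.986e14)
T = 70567.8127 s = 1176.1302 min

1176.1302 minutes


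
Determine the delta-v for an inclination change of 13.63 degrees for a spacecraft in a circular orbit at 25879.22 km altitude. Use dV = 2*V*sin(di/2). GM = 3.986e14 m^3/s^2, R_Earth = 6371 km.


r = 32250.2200 km = 3.225022e+07 m
V = sqrt(mu/r) = 3515.6231 m/s
di = 13.63 deg = 0.2378884 rad
dV = 2*V*sin(di/2) = 2*3515.6231*sin(0.1189442)
dV = 834.3552 m/s = 0.8343552 km/s

0.8344 km/s


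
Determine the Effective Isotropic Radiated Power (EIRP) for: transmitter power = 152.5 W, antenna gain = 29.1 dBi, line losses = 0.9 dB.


Pt = 152.5 W = 21.8327 dBW
EIRP = Pt_dBW + Gt - losses = 21.8327 + 29.1 - 0.9 = 50.0327 dBW

50.0327 dBW


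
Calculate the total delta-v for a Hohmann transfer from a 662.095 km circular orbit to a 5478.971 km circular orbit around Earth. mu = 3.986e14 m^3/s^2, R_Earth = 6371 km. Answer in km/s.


r1 = 7033.0950 km = 7.033095e+06 m
r2 = 11849.9710 km = 1.1849971e+07 m
dv1 = sqrt(mu/r1)*(sqrt(2*r2/(r1+r2)) - 1) = 905.7106 m/s
dv2 = sqrt(mu/r2)*(1 - sqrt(2*r1/(r1+r2))) = 794.0924 m/s
total dv = |dv1| + |dv2| = 905.7106 + 794.0924 = 1699.8029 m/s = 1.6998 km/s

1.6998 km/s


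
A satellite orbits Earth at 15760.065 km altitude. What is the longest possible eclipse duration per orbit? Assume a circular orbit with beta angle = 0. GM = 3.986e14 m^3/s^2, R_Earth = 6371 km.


r = 22131.0650 km
T = 546.0890 min
Eclipse fraction = arcsin(R_E/r)/pi = arcsin(6371.0000/22131.0650)/pi
= arcsin(0.2878759)/pi = 0.09294906
Eclipse duration = 0.09294906 * 546.0890 = 50.7585 min

50.7585 minutes


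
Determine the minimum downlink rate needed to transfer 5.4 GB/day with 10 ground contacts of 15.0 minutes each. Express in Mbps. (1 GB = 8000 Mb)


total contact time = 10 * 15.0 * 60 = 9000.0000 s
data = 5.4 GB = 43200.0000 Mb
rate = 43200.0000 / 9000.0000 = 4.8000 Mbps

4.8000 Mbps


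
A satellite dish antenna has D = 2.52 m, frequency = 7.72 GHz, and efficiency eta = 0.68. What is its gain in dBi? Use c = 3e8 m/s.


lambda = c/f = 3e8 / 7.72e+09 = 0.0388601 m
G = eta*(pi*D/lambda)^2 = 0.68*(pi*2.52/0.0388601)^2
G = 28222.9126 (linear)
G = 10*log10(28222.9126) = 44.5060 dBi

44.5060 dBi


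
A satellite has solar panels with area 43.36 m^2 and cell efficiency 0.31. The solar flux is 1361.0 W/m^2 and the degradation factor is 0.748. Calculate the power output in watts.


P = area * eta * S * degradation
P = 43.36 * 0.31 * 1361.0 * 0.748
P = 13683.9252 W

13683.9252 W


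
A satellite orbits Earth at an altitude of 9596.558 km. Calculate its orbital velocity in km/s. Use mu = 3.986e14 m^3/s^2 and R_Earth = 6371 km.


r = R_E + alt = 6371.0 + 9596.558 = 15967.5580 km = 1.5967558e+07 m
v = sqrt(mu/r) = sqrt(3.986e14 / 1.5967558e+07) = 4996.3102 m/s = 4.9963 km/s

4.9963 km/s


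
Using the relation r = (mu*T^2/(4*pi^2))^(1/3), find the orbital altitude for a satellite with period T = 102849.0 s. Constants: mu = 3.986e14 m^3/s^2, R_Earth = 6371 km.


T = 102849.0 s
r = (mu*T^2/(4*pi^2))^(1/3) = (3.986e14 * 102849.0^2 / (4*pi^2))^(1/3)
r = 4.7445231e+07 m = 47445.2313 km
alt = r - R_E = 47445.2313 - 6371 = 41074.2313 km

41074.2313 km


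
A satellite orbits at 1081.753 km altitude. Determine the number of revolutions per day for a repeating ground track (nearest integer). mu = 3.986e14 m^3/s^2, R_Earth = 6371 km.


r = 7.452753e+06 m
T = 2*pi*sqrt(r^3/mu) = 6403.0414 s = 106.7174 min
revs/day = 1440 / 106.7174 = 13.4936
Rounded: 13 revolutions per day

13 revolutions per day


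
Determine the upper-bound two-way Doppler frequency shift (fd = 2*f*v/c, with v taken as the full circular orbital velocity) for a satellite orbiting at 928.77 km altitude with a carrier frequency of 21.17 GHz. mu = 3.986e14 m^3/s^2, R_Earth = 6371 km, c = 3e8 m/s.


r = 7.29977e+06 m
v = sqrt(mu/r) = 7389.4831 m/s (worst-case radial velocity)
f = 21.17 GHz = 2.117e+10 Hz
fd = 2*f*v/c = 2*2.117e+10*7389.4831/3.0e+08
fd = 1.0429024e+06 Hz

1.0429e+06 Hz


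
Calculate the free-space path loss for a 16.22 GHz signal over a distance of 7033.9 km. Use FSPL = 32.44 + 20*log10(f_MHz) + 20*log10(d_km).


f = 16.22 GHz = 16220.0000 MHz
d = 7033.9 km
FSPL = 32.44 + 20*log10(16220.0000) + 20*log10(7033.9)
FSPL = 32.44 + 84.2010 + 76.9439
FSPL = 193.5849 dB

193.5849 dB


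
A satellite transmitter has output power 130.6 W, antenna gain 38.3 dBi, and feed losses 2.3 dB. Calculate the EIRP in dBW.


Pt = 130.6 W = 21.1594 dBW
EIRP = Pt_dBW + Gt - losses = 21.1594 + 38.3 - 2.3 = 57.1594 dBW

57.1594 dBW


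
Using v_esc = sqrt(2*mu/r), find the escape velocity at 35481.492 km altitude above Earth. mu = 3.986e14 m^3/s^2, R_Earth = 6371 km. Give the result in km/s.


r = 6371.0 + 35481.492 = 41852.4920 km = 4.1852492e+07 m
v_esc = sqrt(2*mu/r) = sqrt(2*3.986e14 / 4.1852492e+07)
v_esc = 4364.3843 m/s = 4.3644 km/s

4.3644 km/s


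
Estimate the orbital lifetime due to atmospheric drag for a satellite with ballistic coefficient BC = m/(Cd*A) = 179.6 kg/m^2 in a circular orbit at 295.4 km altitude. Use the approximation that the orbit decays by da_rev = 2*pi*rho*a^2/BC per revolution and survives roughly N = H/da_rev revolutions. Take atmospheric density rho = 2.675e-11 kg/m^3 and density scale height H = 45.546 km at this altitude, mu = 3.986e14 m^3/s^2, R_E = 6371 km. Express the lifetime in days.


a = R_E + alt = 6666.4000 km = 6.6664e+06 m
da_rev = 2*pi*rho*a^2/BC = 2*pi*2.675e-11*(6.6664e+06)^2/179.6 = 41.589152 m per revolution
N = H/da_rev = 45546.0000 m / 41.589152 m = 1095.1414 revolutions
P = 2*pi*sqrt(a^3/mu) = 5416.8683 s
lifetime = N*P = 1095.1414 * 5416.8683 = 5.9322365e+06 s = 68.6601 days

68.6601 days


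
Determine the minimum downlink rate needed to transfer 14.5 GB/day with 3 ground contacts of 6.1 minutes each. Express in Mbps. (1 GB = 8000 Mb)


total contact time = 3 * 6.1 * 60 = 1098.0000 s
data = 14.5 GB = 116000.0000 Mb
rate = 116000.0000 / 1098.0000 = 105.6466 Mbps

105.6466 Mbps


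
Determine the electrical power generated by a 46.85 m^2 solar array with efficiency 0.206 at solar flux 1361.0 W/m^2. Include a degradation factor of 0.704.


P = area * eta * S * degradation
P = 46.85 * 0.206 * 1361.0 * 0.704
P = 9247.1436 W

9247.1436 W


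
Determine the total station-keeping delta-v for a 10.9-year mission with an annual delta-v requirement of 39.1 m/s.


dV = rate * years = 39.1 * 10.9
dV = 426.1900 m/s

426.1900 m/s


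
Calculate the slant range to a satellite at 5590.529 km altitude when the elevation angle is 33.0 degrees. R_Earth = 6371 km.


h = 5590.529 km, el = 33.0 deg
d = -R_E*sin(el) + sqrt((R_E*sin(el))^2 + 2*R_E*h + h^2)
d = -6371.0000*sin(0.5759587) + sqrt((6371.0000*0.544639)^2 + 2*6371.0000*5590.529 + 5590.529^2)
d = 7231.9134 km

7231.9134 km


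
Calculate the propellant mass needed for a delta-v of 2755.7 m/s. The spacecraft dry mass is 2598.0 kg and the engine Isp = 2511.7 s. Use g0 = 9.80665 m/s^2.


ve = Isp * g0 = 2511.7 * 9.80665 = 24631.362805 m/s
mass ratio = exp(dv/ve) = exp(2755.7/24631.362805) = 1.11837606
m_prop = m_dry * (mr - 1) = 2598.0 * (1.11837606 - 1)
m_prop = 307.5410 kg

307.5410 kg


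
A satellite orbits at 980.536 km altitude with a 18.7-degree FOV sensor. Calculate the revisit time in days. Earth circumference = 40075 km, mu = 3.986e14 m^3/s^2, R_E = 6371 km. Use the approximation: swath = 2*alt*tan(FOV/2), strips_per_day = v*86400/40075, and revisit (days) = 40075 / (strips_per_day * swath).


swath = 2*980.536*tan(0.1631883) = 322.8954 km
v = sqrt(mu/r) = 7363.4205 m/s = 7.3634 km/s
strips/day = v*86400/40075 = 7.3634*86400/40075 = 15.8752
coverage/day = strips * swath = 15.8752 * 322.8954 = 5126.0356 km
revisit = 40075 / 5126.0356 = 7.8179 days

7.8179 days


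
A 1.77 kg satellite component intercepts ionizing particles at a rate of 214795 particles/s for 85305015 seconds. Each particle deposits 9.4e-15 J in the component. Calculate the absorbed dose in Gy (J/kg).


Total energy deposited = rate * time * E_per
  = 214795 * 85305015 * 9.4e-15 = 0.1722371 J
Dose = E_total / mass = 0.1722371 / 1.77
Dose = 0.09730907 Gy

0.0973 Gy


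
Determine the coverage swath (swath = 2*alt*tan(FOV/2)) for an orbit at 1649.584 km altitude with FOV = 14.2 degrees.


FOV = 14.2 deg = 0.2478368 rad
swath = 2 * alt * tan(FOV/2) = 2 * 1649.584 * tan(0.1239184)
swath = 2 * 1649.584 * 0.1245566
swath = 410.9331 km

410.9331 km


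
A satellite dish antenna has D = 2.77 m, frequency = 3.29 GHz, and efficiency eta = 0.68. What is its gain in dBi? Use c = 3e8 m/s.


lambda = c/f = 3e8 / 3.29e+09 = 0.09118541 m
G = eta*(pi*D/lambda)^2 = 0.68*(pi*2.77/0.09118541)^2
G = 6193.2339 (linear)
G = 10*log10(6193.2339) = 37.9192 dBi

37.9192 dBi


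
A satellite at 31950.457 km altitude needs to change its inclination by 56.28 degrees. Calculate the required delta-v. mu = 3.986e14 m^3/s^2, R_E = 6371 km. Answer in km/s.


r = 38321.4570 km = 3.8321457e+07 m
V = sqrt(mu/r) = 3225.1331 m/s
di = 56.28 deg = 0.9822713 rad
dV = 2*V*sin(di/2) = 2*3225.1331*sin(0.4911357)
dV = 3042.1236 m/s = 3.0421 km/s

3.0421 km/s


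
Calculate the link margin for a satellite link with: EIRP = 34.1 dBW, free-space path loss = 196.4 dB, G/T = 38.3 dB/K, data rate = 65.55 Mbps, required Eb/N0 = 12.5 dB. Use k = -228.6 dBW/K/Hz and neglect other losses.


C/N0 = EIRP - FSPL + G/T - k = 34.1 - 196.4 + 38.3 - (-228.6)
C/N0 = 104.6000 dB-Hz
R_b = 65.55 Mbps = 6.555e+07 bps -> 10*log10(R_b) = 78.1657 dB-Hz
Eb/N0 = C/N0 - 10*log10(R_b) = 104.6000 - 78.1657 = 26.4343 dB
Margin = Eb/N0 - Eb/N0_req = 26.4343 - 12.5 = 13.9343 dB (link closes)

13.9343 dB


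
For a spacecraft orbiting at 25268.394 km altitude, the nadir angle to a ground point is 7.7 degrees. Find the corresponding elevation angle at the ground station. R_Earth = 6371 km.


r = R_E + alt = 31639.3940 km
Law of sines in the satellite / Earth-center / ground-point triangle:
  sin(nadir)/R_E = sin(90 + el)/r  =>  cos(el) = (r/R_E)*sin(nadir)
cos(el) = (31639.3940 / 6371.0000) * sin(7.7 deg) = 0.6653966
el = arccos(0.6653966) = 48.2872 deg
(Earth-central angle = 90 - nadir - el = 34.0128 deg)

48.2872 degrees


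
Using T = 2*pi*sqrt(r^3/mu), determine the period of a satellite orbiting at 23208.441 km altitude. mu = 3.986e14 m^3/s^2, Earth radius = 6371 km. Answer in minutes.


r = 29579.4410 km = 2.9579441e+07 m
T = 2*pi*sqrt(r^3/mu) = 2*pi*sqrt(2.5880335e+22 / 3.986e14)
T = 50628.6287 s = 843.8105 min

843.8105 minutes


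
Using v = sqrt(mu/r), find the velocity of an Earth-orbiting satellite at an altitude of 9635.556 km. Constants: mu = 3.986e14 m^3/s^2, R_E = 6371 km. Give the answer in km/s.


r = R_E + alt = 6371.0 + 9635.556 = 16006.5560 km = 1.6006556e+07 m
v = sqrt(mu/r) = sqrt(3.986e14 / 1.6006556e+07) = 4990.2201 m/s = 4.9902 km/s

4.9902 km/s


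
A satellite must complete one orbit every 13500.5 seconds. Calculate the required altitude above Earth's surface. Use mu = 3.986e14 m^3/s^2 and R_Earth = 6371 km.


T = 13500.5 s
r = (mu*T^2/(4*pi^2))^(1/3) = (3.986e14 * 13500.5^2 / (4*pi^2))^(1/3)
r = 1.225441e+07 m = 12254.4104 km
alt = r - R_E = 12254.4104 - 6371 = 5883.4104 km

5883.4104 km


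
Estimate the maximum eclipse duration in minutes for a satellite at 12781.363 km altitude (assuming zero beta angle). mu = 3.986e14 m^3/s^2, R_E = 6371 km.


r = 19152.3630 km
T = 439.6363 min
Eclipse fraction = arcsin(R_E/r)/pi = arcsin(6371.0000/19152.3630)/pi
= arcsin(0.3326482)/pi = 0.1079422
Eclipse duration = 0.1079422 * 439.6363 = 47.4553 min

47.4553 minutes


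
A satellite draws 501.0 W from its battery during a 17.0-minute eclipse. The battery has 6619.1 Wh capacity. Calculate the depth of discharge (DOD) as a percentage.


E_used = P * t / 60 = 501.0 * 17.0 / 60 = 141.9500 Wh
DOD = E_used / E_total * 100 = 141.9500 / 6619.1 * 100
DOD = 2.1446 %

2.1446 %


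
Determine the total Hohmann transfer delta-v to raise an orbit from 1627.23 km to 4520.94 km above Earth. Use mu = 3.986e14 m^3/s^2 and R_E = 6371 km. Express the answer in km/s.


r1 = 7998.2300 km = 7.99823e+06 m
r2 = 10891.9400 km = 1.089194e+07 m
dv1 = sqrt(mu/r1)*(sqrt(2*r2/(r1+r2)) - 1) = 521.4472 m/s
dv2 = sqrt(mu/r2)*(1 - sqrt(2*r1/(r1+r2))) = 482.5953 m/s
total dv = |dv1| + |dv2| = 521.4472 + 482.5953 = 1004.0425 m/s = 1.0040 km/s

1.0040 km/s


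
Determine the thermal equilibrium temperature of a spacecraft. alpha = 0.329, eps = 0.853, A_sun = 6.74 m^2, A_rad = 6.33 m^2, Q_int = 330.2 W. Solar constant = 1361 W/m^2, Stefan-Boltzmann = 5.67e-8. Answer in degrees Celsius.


Numerator = alpha*S*A_sun + Q_int = 0.329*1361*6.74 + 330.2 = 3348.1631 W
Denominator = eps*sigma*A_rad = 0.853*5.67e-8*6.33 = 3.0615108e-07 W/K^4
T^4 = 1.093631e+10 K^4
T = 323.3834 K = 50.2334 C

50.2334 degrees Celsius


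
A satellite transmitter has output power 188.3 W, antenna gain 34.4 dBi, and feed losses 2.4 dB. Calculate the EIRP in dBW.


Pt = 188.3 W = 22.7485 dBW
EIRP = Pt_dBW + Gt - losses = 22.7485 + 34.4 - 2.4 = 54.7485 dBW

54.7485 dBW


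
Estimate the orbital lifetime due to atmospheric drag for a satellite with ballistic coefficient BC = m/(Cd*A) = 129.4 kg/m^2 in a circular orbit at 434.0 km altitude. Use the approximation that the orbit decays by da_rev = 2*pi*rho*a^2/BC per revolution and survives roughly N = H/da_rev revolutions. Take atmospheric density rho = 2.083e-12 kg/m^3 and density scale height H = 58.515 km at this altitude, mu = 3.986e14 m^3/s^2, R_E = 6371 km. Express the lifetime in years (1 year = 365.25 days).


a = R_E + alt = 6805.0000 km = 6.805e+06 m
da_rev = 2*pi*rho*a^2/BC = 2*pi*2.083e-12*(6.805e+06)^2/129.4 = 4.683722 m per revolution
N = H/da_rev = 58515.0000 m / 4.683722 m = 12493.2689 revolutions
P = 2*pi*sqrt(a^3/mu) = 5586.6751 s
lifetime = N*P = 12493.2689 * 5586.6751 = 6.9795834e+07 s = 807.8222 days
years = 807.8222 / 365.25 = 2.2117 years

2.2117 years


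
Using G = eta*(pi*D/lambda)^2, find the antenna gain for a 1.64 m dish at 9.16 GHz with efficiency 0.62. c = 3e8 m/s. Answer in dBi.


lambda = c/f = 3e8 / 9.16e+09 = 0.03275109 m
G = eta*(pi*D/lambda)^2 = 0.62*(pi*1.64/0.03275109)^2
G = 15343.6106 (linear)
G = 10*log10(15343.6106) = 41.8593 dBi

41.8593 dBi


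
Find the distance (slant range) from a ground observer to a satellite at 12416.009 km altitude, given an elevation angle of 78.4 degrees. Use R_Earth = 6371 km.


h = 12416.009 km, el = 78.4 deg
d = -R_E*sin(el) + sqrt((R_E*sin(el))^2 + 2*R_E*h + h^2)
d = -6371.0000*sin(1.3683) + sqrt((6371.0000*0.9795752)^2 + 2*6371.0000*12416.009 + 12416.009^2)
d = 12502.4068 km

12502.4068 km


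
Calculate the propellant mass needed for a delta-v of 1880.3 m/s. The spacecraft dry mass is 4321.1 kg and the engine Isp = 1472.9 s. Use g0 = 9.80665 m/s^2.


ve = Isp * g0 = 1472.9 * 9.80665 = 14444.214785 m/s
mass ratio = exp(dv/ve) = exp(1880.3/14444.214785) = 1.13902962
m_prop = m_dry * (mr - 1) = 4321.1 * (1.13902962 - 1)
m_prop = 600.7609 kg

600.7609 kg


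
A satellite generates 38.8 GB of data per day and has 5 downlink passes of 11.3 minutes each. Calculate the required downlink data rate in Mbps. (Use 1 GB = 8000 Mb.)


total contact time = 5 * 11.3 * 60 = 3390.0000 s
data = 38.8 GB = 310400.0000 Mb
rate = 310400.0000 / 3390.0000 = 91.5634 Mbps

91.5634 Mbps


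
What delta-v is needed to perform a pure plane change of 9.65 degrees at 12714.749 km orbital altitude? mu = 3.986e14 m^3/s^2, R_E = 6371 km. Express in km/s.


r = 19085.7490 km = 1.9085749e+07 m
V = sqrt(mu/r) = 4569.9773 m/s
di = 9.65 deg = 0.1684243 rad
dV = 2*V*sin(di/2) = 2*4569.9773*sin(0.08421214)
dV = 768.7857 m/s = 0.7687857 km/s

0.7688 km/s


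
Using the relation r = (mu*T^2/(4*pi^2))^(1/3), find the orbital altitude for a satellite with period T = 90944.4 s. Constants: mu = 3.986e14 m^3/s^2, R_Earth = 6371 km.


T = 90944.4 s
r = (mu*T^2/(4*pi^2))^(1/3) = (3.986e14 * 90944.4^2 / (4*pi^2))^(1/3)
r = 4.3709566e+07 m = 43709.5660 km
alt = r - R_E = 43709.5660 - 6371 = 37338.5660 km

37338.5660 km


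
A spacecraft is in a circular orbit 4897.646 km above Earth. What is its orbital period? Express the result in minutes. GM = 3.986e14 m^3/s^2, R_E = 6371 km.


r = 11268.6460 km = 1.1268646e+07 m
T = 2*pi*sqrt(r^3/mu) = 2*pi*sqrt(1.4309195e+21 / 3.986e14)
T = 11904.7101 s = 198.4118 min

198.4118 minutes


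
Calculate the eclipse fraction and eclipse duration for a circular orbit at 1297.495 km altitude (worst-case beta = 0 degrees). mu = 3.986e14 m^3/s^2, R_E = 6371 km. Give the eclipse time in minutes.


r = 7668.4950 km
T = 111.3846 min
Eclipse fraction = arcsin(R_E/r)/pi = arcsin(6371.0000/7668.4950)/pi
= arcsin(0.8308019)/pi = 0.3121178
Eclipse duration = 0.3121178 * 111.3846 = 34.7651 min

34.7651 minutes


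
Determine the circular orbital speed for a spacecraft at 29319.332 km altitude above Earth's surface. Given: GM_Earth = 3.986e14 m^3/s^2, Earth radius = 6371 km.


r = R_E + alt = 6371.0 + 29319.332 = 35690.3320 km = 3.5690332e+07 m
v = sqrt(mu/r) = sqrt(3.986e14 / 3.5690332e+07) = 3341.8993 m/s = 3.3419 km/s

3.3419 km/s


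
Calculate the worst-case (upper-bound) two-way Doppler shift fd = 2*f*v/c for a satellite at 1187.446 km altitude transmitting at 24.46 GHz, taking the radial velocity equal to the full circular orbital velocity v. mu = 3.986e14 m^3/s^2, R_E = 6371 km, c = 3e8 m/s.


r = 7.558446e+06 m
v = sqrt(mu/r) = 7261.9355 m/s (worst-case radial velocity)
f = 24.46 GHz = 2.446e+10 Hz
fd = 2*f*v/c = 2*2.446e+10*7261.9355/3.0e+08
fd = 1.1841796e+06 Hz

1.1842e+06 Hz


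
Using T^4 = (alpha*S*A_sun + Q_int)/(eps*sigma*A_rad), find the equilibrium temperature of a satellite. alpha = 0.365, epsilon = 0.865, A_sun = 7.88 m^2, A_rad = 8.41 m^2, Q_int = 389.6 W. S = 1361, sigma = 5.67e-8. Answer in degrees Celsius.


Numerator = alpha*S*A_sun + Q_int = 0.365*1361*7.88 + 389.6 = 4304.1082 W
Denominator = eps*sigma*A_rad = 0.865*5.67e-8*8.41 = 4.1247266e-07 W/K^4
T^4 = 1.0434893e+10 K^4
T = 319.6112 K = 46.4612 C

46.4612 degrees Celsius


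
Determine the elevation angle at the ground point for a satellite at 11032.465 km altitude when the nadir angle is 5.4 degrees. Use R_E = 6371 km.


r = R_E + alt = 17403.4650 km
Law of sines in the satellite / Earth-center / ground-point triangle:
  sin(nadir)/R_E = sin(90 + el)/r  =>  cos(el) = (r/R_E)*sin(nadir)
cos(el) = (17403.4650 / 6371.0000) * sin(5.4 deg) = 0.2570728
el = arccos(0.2570728) = 75.1036 deg
(Earth-central angle = 90 - nadir - el = 9.4964 deg)

75.1036 degrees


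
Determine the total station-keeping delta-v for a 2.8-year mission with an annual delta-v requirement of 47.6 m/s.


dV = rate * years = 47.6 * 2.8
dV = 133.2800 m/s

133.2800 m/s


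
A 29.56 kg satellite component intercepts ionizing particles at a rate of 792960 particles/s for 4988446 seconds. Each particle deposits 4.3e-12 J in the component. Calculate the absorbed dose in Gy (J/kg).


Total energy deposited = rate * time * E_per
  = 792960 * 4988446 * 4.3e-12 = 17.0092 J
Dose = E_total / mass = 17.0092 / 29.56
Dose = 0.5754142 Gy

0.5754 Gy


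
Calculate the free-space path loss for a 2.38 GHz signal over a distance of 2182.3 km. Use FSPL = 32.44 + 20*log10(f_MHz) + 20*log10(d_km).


f = 2.38 GHz = 2380.0000 MHz
d = 2182.3 km
FSPL = 32.44 + 20*log10(2380.0000) + 20*log10(2182.3)
FSPL = 32.44 + 67.5315 + 66.7783
FSPL = 166.7498 dB

166.7498 dB


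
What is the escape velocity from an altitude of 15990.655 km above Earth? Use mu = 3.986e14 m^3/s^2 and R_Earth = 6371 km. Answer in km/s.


r = 6371.0 + 15990.655 = 22361.6550 km = 2.2361655e+07 m
v_esc = sqrt(2*mu/r) = sqrt(2*3.986e14 / 2.2361655e+07)
v_esc = 5970.7883 m/s = 5.9708 km/s

5.9708 km/s


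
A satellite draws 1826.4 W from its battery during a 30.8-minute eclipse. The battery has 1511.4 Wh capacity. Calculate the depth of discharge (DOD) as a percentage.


E_used = P * t / 60 = 1826.4 * 30.8 / 60 = 937.5520 Wh
DOD = E_used / E_total * 100 = 937.5520 / 1511.4 * 100
DOD = 62.0320 %

62.0320 %


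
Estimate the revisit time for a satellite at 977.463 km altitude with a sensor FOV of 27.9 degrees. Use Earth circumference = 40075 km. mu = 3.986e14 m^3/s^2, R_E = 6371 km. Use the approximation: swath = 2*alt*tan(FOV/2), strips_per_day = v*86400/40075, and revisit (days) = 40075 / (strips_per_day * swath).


swath = 2*977.463*tan(0.2434734) = 485.6061 km
v = sqrt(mu/r) = 7364.9600 m/s = 7.3650 km/s
strips/day = v*86400/40075 = 7.3650*86400/40075 = 15.8785
coverage/day = strips * swath = 15.8785 * 485.6061 = 7710.7172 km
revisit = 40075 / 7710.7172 = 5.1973 days

5.1973 days


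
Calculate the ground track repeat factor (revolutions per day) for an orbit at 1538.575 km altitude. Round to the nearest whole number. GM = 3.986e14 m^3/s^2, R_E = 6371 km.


r = 7.909575e+06 m
T = 2*pi*sqrt(r^3/mu) = 7000.6916 s = 116.6782 min
revs/day = 1440 / 116.6782 = 12.3416
Rounded: 12 revolutions per day

12 revolutions per day


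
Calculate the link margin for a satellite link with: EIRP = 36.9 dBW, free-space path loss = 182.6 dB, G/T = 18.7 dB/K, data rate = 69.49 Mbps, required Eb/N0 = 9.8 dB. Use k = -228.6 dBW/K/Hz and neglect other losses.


C/N0 = EIRP - FSPL + G/T - k = 36.9 - 182.6 + 18.7 - (-228.6)
C/N0 = 101.6000 dB-Hz
R_b = 69.49 Mbps = 6.949e+07 bps -> 10*log10(R_b) = 78.4192 dB-Hz
Eb/N0 = C/N0 - 10*log10(R_b) = 101.6000 - 78.4192 = 23.1808 dB
Margin = Eb/N0 - Eb/N0_req = 23.1808 - 9.8 = 13.3808 dB (link closes)

13.3808 dB


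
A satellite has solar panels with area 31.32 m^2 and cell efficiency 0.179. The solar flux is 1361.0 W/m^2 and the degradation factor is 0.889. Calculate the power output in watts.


P = area * eta * S * degradation
P = 31.32 * 0.179 * 1361.0 * 0.889
P = 6783.2008 W

6783.2008 W


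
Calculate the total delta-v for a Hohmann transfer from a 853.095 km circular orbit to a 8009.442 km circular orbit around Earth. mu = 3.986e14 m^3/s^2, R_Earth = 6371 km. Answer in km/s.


r1 = 7224.0950 km = 7.224095e+06 m
r2 = 14380.4420 km = 1.4380442e+07 m
dv1 = sqrt(mu/r1)*(sqrt(2*r2/(r1+r2)) - 1) = 1142.4021 m/s
dv2 = sqrt(mu/r2)*(1 - sqrt(2*r1/(r1+r2))) = 959.3755 m/s
total dv = |dv1| + |dv2| = 1142.4021 + 959.3755 = 2101.7777 m/s = 2.1018 km/s

2.1018 km/s


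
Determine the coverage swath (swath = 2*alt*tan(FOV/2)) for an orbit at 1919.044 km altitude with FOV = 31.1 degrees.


FOV = 31.1 deg = 0.5427974 rad
swath = 2 * alt * tan(FOV/2) = 2 * 1919.044 * tan(0.2713987)
swath = 2 * 1919.044 * 0.2782646
swath = 1068.0038 km

1068.0038 km


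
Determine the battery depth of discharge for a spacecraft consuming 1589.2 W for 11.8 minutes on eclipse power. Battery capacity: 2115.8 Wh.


E_used = P * t / 60 = 1589.2 * 11.8 / 60 = 312.5427 Wh
DOD = E_used / E_total * 100 = 312.5427 / 2115.8 * 100
DOD = 14.7718 %

14.7718 %


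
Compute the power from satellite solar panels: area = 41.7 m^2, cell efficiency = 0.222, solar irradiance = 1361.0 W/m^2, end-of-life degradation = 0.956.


P = area * eta * S * degradation
P = 41.7 * 0.222 * 1361.0 * 0.956
P = 12044.9513 W

12044.9513 W


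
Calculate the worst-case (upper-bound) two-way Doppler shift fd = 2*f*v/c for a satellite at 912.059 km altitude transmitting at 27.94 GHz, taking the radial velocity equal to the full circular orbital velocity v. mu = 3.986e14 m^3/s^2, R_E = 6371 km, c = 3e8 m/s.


r = 7.283059e+06 m
v = sqrt(mu/r) = 7397.9558 m/s (worst-case radial velocity)
f = 27.94 GHz = 2.794e+10 Hz
fd = 2*f*v/c = 2*2.794e+10*7397.9558/3.0e+08
fd = 1.3779926e+06 Hz

1.3780e+06 Hz


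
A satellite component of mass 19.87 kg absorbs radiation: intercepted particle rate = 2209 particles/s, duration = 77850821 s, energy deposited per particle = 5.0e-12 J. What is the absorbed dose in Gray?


Total energy deposited = rate * time * E_per
  = 2209 * 77850821 * 5.0e-12 = 0.8598623 J
Dose = E_total / mass = 0.8598623 / 19.87
Dose = 0.0432744 Gy

0.0433 Gy


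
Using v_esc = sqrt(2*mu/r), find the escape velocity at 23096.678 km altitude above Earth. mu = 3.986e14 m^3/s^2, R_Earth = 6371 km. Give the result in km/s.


r = 6371.0 + 23096.678 = 29467.6780 km = 2.9467678e+07 m
v_esc = sqrt(2*mu/r) = sqrt(2*3.986e14 / 2.9467678e+07)
v_esc = 5201.2854 m/s = 5.2013 km/s

5.2013 km/s


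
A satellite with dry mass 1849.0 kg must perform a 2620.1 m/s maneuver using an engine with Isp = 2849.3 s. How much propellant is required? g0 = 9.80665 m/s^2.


ve = Isp * g0 = 2849.3 * 9.80665 = 27942.087845 m/s
mass ratio = exp(dv/ve) = exp(2620.1/27942.087845) = 1.09830594
m_prop = m_dry * (mr - 1) = 1849.0 * (1.09830594 - 1)
m_prop = 181.7677 kg

181.7677 kg


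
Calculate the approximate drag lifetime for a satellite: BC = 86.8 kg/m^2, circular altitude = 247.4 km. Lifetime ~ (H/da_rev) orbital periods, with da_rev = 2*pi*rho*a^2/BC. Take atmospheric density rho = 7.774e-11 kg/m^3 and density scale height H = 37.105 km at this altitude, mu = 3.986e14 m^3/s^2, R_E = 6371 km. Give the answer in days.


a = R_E + alt = 6618.4000 km = 6.6184e+06 m
da_rev = 2*pi*rho*a^2/BC = 2*pi*7.774e-11*(6.6184e+06)^2/86.8 = 246.496469 m per revolution
N = H/da_rev = 37105.0000 m / 246.496469 m = 150.5295 revolutions
P = 2*pi*sqrt(a^3/mu) = 5358.4692 s
lifetime = N*P = 150.5295 * 5358.4692 = 806607.9014 s = 9.3357 days

9.3357 days


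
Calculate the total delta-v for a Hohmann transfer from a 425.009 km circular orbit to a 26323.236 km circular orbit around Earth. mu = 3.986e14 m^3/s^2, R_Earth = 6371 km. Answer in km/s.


r1 = 6796.0090 km = 6.796009e+06 m
r2 = 32694.2360 km = 3.2694236e+07 m
dv1 = sqrt(mu/r1)*(sqrt(2*r2/(r1+r2)) - 1) = 2196.3256 m/s
dv2 = sqrt(mu/r2)*(1 - sqrt(2*r1/(r1+r2))) = 1443.1965 m/s
total dv = |dv1| + |dv2| = 2196.3256 + 1443.1965 = 3639.5221 m/s = 3.6395 km/s

3.6395 km/s


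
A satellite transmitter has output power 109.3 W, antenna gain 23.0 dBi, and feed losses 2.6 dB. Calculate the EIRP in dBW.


Pt = 109.3 W = 20.3862 dBW
EIRP = Pt_dBW + Gt - losses = 20.3862 + 23.0 - 2.6 = 40.7862 dBW

40.7862 dBW


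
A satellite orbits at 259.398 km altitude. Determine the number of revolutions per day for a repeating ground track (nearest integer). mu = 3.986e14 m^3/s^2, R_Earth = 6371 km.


r = 6.630398e+06 m
T = 2*pi*sqrt(r^3/mu) = 5373.0467 s = 89.5508 min
revs/day = 1440 / 89.5508 = 16.0803
Rounded: 16 revolutions per day

16 revolutions per day


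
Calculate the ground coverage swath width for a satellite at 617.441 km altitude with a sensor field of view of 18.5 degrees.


FOV = 18.5 deg = 0.3228859 rad
swath = 2 * alt * tan(FOV/2) = 2 * 617.441 * tan(0.161443)
swath = 2 * 617.441 * 0.1628603
swath = 201.1133 km

201.1133 km


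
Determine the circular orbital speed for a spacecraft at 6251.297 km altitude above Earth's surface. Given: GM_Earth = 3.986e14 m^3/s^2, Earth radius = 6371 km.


r = R_E + alt = 6371.0 + 6251.297 = 12622.2970 km = 1.2622297e+07 m
v = sqrt(mu/r) = sqrt(3.986e14 / 1.2622297e+07) = 5619.5230 m/s = 5.6195 km/s

5.6195 km/s


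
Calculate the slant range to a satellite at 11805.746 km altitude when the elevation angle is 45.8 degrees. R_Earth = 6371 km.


h = 11805.746 km, el = 45.8 deg
d = -R_E*sin(el) + sqrt((R_E*sin(el))^2 + 2*R_E*h + h^2)
d = -6371.0000*sin(0.7993608) + sqrt((6371.0000*0.7169106)^2 + 2*6371.0000*11805.746 + 11805.746^2)
d = 13058.2806 km

13058.2806 km
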